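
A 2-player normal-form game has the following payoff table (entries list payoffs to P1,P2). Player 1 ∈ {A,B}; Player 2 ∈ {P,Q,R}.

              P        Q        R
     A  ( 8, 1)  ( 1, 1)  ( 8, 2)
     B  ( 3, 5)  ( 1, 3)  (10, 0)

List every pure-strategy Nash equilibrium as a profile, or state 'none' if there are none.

PSNE: ∅

(A,P): not NE [P2→R gives 2>1]
(A,Q): not NE [P2→R gives 2>1]
(A,R): not NE [P1→B gives 10>8]
(B,P): not NE [P1→A gives 8>3]
(B,Q): not NE [P2→P gives 5>3]
(B,R): not NE [P2→P gives 5>0]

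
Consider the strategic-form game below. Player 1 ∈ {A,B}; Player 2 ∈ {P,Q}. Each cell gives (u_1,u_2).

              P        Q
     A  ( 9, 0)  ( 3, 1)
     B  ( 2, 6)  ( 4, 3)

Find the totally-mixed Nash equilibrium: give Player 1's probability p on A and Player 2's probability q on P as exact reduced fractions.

P1 indiff ⇒ q·9+(1-q)·3 = q·2+(1-q)·4 ⇒ q(7) = (1-q)(1) ⇒ q = 1/8
P2 indiff ⇒ p·0+(1-p)·6 = p·1+(1-p)·3 ⇒ p(-1) = (1-p)(-3) ⇒ p = 3/4

P1 mixes 3/4 on A; P2 mixes 1/8 on P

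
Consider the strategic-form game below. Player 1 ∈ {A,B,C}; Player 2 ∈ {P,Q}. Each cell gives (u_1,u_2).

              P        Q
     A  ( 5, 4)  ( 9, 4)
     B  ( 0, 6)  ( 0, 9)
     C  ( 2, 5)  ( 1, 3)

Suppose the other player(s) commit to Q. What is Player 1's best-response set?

u_1(A vs Q) = 9
u_1(B vs Q) = 0
u_1(C vs Q) = 1
max payoff 9 at {A}

BR_1 = {A}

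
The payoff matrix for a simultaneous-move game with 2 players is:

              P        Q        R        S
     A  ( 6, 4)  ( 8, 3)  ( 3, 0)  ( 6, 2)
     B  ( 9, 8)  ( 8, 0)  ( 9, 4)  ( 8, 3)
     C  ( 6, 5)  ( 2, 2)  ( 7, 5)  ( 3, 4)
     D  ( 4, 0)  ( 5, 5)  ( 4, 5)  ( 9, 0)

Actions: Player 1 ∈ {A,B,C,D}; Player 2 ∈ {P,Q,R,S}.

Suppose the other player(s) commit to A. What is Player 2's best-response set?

u_2(P vs A) = 4
u_2(Q vs A) = 3
u_2(R vs A) = 0
u_2(S vs A) = 2
max payoff 4 at {P}

BR_2 = {P}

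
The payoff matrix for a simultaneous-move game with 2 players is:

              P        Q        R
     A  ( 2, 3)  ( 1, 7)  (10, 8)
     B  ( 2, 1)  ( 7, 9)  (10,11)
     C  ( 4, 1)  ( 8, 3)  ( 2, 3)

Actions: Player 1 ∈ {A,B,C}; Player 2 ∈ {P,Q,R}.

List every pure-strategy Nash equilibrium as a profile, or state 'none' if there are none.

PSNE = {(A,R), (B,R), (C,Q)}

(A,P): not NE [P1→C gives 4>2; P2→R gives 8>3]
(A,Q): not NE [P1→C gives 8>1; P2→R gives 8>7]
(A,R): NE
(B,P): not NE [P1→C gives 4>2; P2→R gives 11>1]
(B,Q): not NE [P1→C gives 8>7; P2→R gives 11>9]
(B,R): NE
(C,P): not NE [P2→R gives 3>1]
(C,Q): NE
(C,R): not NE [P1→B gives 10>2]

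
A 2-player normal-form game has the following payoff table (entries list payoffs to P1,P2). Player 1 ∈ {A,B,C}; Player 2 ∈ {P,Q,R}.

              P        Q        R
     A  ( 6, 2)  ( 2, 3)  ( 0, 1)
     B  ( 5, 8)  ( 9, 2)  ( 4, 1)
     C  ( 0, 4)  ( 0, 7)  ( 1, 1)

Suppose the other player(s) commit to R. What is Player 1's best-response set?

BR_1 = {B}

u_1(A vs R) = 0
u_1(B vs R) = 4
u_1(C vs R) = 1
max payoff 4 at {B}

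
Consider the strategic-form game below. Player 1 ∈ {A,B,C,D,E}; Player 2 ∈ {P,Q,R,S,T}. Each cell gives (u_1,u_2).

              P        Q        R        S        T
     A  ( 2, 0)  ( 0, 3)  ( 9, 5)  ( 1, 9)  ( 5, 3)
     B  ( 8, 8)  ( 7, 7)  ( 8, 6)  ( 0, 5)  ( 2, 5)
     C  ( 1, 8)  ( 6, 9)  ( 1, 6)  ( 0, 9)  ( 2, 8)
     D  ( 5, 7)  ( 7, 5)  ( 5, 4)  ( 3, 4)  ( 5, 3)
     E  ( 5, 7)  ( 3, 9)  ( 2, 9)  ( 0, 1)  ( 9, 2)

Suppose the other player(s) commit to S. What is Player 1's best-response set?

u_1(A vs S) = 1
u_1(B vs S) = 0
u_1(C vs S) = 0
u_1(D vs S) = 3
u_1(E vs S) = 0
max payoff 3 at {D}

argmax u_1 = {D}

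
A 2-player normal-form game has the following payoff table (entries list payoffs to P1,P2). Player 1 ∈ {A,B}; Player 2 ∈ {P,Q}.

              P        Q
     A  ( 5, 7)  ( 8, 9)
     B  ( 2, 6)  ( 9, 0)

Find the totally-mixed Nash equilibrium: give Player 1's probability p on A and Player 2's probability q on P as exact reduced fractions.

P1 indiff ⇒ q·5+(1-q)·8 = q·2+(1-q)·9 ⇒ q(3) = (1-q)(1) ⇒ q = 1/4
P2 indiff ⇒ p·7+(1-p)·6 = p·9+(1-p)·0 ⇒ p(-2) = (1-p)(-6) ⇒ p = 3/4

(p,q) = (3/4, 1/4)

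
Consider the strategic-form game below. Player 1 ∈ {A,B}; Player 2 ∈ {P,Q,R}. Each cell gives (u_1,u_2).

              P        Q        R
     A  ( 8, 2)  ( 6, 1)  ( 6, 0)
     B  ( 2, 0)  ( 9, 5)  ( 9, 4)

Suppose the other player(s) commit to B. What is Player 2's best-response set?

P2 best: {Q}

u_2(P vs B) = 0
u_2(Q vs B) = 5
u_2(R vs B) = 4
max payoff 5 at {Q}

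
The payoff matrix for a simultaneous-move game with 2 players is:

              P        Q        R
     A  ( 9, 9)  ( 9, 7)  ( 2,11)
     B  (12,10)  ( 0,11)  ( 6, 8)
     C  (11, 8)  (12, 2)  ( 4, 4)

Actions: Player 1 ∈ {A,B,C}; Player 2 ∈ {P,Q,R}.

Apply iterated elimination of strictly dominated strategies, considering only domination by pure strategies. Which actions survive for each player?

Remaining: P1:{B,C} P2:{P,Q}

P1 drop A (C beats it: P:11>9 Q:12>9 R:4>2)
P2 drop R (P beats it: B:10>8 C:8>4)
P1→{B,C} P2→{P,Q}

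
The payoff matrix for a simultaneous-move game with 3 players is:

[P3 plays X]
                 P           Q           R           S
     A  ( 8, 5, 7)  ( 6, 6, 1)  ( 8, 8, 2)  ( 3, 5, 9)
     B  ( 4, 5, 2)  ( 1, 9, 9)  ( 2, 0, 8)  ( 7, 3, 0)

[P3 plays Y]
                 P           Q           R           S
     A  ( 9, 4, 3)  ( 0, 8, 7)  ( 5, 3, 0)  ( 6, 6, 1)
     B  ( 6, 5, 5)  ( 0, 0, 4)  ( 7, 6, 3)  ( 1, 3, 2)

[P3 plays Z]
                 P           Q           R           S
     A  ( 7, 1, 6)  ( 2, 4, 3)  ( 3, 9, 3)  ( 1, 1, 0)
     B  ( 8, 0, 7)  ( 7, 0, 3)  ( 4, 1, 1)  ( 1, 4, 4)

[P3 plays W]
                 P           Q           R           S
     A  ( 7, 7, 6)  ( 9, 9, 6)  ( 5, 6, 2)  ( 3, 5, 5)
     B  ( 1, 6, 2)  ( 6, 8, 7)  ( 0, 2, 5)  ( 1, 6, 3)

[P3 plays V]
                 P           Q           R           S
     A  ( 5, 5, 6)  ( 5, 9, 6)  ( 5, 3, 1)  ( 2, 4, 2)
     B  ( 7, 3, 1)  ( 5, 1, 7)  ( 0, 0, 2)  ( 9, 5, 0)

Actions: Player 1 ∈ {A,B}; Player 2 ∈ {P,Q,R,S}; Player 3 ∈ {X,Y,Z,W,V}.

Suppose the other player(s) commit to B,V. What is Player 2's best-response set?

argmax u_2 = {S}

u_2(P vs B,V) = 3
u_2(Q vs B,V) = 1
u_2(R vs B,V) = 0
u_2(S vs B,V) = 5
max payoff 5 at {S}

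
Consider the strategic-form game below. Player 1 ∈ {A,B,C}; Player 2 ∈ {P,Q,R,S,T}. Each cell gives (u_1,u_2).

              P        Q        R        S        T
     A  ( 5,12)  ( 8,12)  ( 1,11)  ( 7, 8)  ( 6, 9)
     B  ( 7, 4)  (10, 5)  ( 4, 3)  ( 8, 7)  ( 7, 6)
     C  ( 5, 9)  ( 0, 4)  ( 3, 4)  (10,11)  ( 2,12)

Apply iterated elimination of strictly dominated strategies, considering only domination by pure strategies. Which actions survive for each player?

Survivors P1:{B,C} P2:{S,T}

P1 drop A (B beats it: P:7>5 Q:10>8 R:4>1 S:8>7 T:7>6)
P2 drop P (S beats it: B:7>4 C:11>9)
P2 drop Q (S beats it: B:7>5 C:11>4)
P2 drop R (S beats it: B:7>3 C:11>4)
P1→{B,C} P2→{S,T}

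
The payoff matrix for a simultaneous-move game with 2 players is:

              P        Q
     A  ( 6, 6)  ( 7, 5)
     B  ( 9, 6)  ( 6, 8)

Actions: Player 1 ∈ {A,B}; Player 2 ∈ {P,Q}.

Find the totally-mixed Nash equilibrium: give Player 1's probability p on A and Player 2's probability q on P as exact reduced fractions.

P1 indiff ⇒ q·6+(1-q)·7 = q·9+(1-q)·6 ⇒ q(-3) = (1-q)(-1) ⇒ q = 1/4
P2 indiff ⇒ p·6+(1-p)·6 = p·5+(1-p)·8 ⇒ p(1) = (1-p)(2) ⇒ p = 2/3

(p,q) = (2/3, 1/4)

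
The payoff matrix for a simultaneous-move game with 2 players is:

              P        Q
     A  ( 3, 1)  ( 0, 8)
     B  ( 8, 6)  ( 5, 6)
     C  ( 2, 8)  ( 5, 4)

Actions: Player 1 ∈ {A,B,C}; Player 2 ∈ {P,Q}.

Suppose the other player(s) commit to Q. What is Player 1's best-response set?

BR_1 = {B,C}

u_1(A vs Q) = 0
u_1(B vs Q) = 5
u_1(C vs Q) = 5
max payoff 5 at {B,C}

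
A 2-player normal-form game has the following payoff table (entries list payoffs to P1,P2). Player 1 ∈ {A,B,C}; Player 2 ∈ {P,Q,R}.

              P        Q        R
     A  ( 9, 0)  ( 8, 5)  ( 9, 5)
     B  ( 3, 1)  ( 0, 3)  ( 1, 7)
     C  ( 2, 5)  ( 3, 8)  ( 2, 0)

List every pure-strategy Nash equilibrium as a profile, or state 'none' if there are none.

(A,P): not NE [P2→R gives 5>0]
(A,Q): NE
(A,R): NE
(B,P): not NE [P1→A gives 9>3; P2→R gives 7>1]
(B,Q): not NE [P1→A gives 8>0; P2→R gives 7>3]
(B,R): not NE [P1→A gives 9>1]
(C,P): not NE [P1→A gives 9>2; P2→Q gives 8>5]
(C,Q): not NE [P1→A gives 8>3]
(C,R): not NE [P1→A gives 9>2; P2→Q gives 8>0]

NE set: (A,Q), (A,R)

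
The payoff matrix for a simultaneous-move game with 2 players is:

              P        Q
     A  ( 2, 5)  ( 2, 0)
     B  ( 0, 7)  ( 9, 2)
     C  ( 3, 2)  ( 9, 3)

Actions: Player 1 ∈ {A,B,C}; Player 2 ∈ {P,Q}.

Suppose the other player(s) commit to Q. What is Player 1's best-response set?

u_1(A vs Q) = 2
u_1(B vs Q) = 9
u_1(C vs Q) = 9
max payoff 9 at {B,C}

argmax u_1 = {B,C}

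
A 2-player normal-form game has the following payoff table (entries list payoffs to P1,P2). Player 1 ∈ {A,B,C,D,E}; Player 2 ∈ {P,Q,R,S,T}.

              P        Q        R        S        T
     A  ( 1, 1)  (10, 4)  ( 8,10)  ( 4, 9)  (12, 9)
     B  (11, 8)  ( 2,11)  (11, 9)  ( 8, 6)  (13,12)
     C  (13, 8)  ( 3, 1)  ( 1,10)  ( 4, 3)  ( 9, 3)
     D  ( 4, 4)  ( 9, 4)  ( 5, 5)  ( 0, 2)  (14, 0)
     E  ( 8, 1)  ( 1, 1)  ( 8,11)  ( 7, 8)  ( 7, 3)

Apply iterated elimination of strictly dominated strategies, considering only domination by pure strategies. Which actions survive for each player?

P1 drop E (B beats it: P:11>8 Q:2>1 R:11>8 S:8>7 T:13>7)
P2 drop P (R beats it: A:10>1 B:9>8 C:10>8 D:5>4)
P2 drop S (R beats it: A:10>9 B:9>6 C:10>3 D:5>2)
P1 drop C (A beats it: Q:10>3 R:8>1 T:12>9)
P1→{A,B,D} P2→{Q,R,T}

IESDS → P1:{A,B,D} P2:{Q,R,T}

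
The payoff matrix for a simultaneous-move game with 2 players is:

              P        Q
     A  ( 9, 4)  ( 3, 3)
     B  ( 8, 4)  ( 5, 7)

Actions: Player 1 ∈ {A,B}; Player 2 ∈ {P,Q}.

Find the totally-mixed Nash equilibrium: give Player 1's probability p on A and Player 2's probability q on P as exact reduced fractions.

(p,q) = (3/4, 2/3)

P1 indiff ⇒ q·9+(1-q)·3 = q·8+(1-q)·5 ⇒ q(1) = (1-q)(2) ⇒ q = 2/3
P2 indiff ⇒ p·4+(1-p)·4 = p·3+(1-p)·7 ⇒ p(1) = (1-p)(3) ⇒ p = 3/4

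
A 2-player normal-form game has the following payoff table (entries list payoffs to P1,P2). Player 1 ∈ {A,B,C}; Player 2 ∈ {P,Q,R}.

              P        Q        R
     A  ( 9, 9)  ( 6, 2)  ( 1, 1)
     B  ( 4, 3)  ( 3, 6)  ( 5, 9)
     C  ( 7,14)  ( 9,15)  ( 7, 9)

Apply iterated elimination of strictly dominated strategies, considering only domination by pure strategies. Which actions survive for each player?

IESDS → P1:{A,C} P2:{P,Q}

P1 drop B (C beats it: P:7>4 Q:9>3 R:7>5)
P2 drop R (P beats it: A:9>1 C:14>9)
P1→{A,C} P2→{P,Q}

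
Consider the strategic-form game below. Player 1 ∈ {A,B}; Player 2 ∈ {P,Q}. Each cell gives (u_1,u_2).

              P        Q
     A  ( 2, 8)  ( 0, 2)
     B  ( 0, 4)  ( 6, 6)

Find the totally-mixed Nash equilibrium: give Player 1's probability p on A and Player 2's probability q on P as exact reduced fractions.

p=1/4, q=3/4

P1 indiff ⇒ q·2+(1-q)·0 = q·0+(1-q)·6 ⇒ q(2) = (1-q)(6) ⇒ q = 3/4
P2 indiff ⇒ p·8+(1-p)·4 = p·2+(1-p)·6 ⇒ p(6) = (1-p)(2) ⇒ p = 1/4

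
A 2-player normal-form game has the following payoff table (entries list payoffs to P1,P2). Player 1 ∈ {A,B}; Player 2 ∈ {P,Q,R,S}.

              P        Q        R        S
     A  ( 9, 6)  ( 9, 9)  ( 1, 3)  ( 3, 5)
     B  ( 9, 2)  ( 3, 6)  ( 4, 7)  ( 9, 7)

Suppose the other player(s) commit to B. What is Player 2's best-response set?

u_2(P vs B) = 2
u_2(Q vs B) = 6
u_2(R vs B) = 7
u_2(S vs B) = 7
max payoff 7 at {R,S}

BR_2 = {R,S}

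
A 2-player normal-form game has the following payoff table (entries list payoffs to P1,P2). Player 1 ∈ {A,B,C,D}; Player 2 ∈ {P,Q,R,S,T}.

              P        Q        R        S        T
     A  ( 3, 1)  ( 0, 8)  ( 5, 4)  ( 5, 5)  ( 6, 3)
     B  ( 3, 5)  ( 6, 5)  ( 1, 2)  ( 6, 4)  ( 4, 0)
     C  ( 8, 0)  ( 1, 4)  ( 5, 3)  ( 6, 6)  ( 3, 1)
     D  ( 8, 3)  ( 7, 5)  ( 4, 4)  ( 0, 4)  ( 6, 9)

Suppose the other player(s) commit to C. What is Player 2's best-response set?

P2 best: {S}

u_2(P vs C) = 0
u_2(Q vs C) = 4
u_2(R vs C) = 3
u_2(S vs C) = 6
u_2(T vs C) = 1
max payoff 6 at {S}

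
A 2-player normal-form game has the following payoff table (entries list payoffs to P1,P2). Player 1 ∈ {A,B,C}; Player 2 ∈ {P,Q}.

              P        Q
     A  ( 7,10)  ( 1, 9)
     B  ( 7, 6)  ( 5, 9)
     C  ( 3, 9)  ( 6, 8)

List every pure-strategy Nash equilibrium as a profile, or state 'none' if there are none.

(A,P): NE
(A,Q): not NE [P1→C gives 6>1; P2→P gives 10>9]
(B,P): not NE [P2→Q gives 9>6]
(B,Q): not NE [P1→C gives 6>5]
(C,P): not NE [P1→B gives 7>3]
(C,Q): not NE [P2→P gives 9>8]

PSNE = {(A,P)}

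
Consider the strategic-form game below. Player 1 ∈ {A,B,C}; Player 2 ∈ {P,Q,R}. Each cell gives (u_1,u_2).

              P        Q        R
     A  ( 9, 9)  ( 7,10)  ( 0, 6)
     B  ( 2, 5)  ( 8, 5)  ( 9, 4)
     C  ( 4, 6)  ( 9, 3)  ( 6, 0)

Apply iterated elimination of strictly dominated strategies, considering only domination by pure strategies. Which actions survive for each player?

Survivors P1:{A,C} P2:{P,Q}

P2 drop R (P beats it: A:9>6 B:5>4 C:6>0)
P1 drop B (C beats it: P:4>2 Q:9>8)
P1→{A,C} P2→{P,Q}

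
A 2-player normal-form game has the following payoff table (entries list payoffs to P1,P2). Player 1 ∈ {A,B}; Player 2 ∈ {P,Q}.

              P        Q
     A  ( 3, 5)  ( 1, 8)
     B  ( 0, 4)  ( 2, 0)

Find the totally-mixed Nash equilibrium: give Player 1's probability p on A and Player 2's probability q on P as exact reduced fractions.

(p,q) = (4/7, 1/4)

P1 indiff ⇒ q·3+(1-q)·1 = q·0+(1-q)·2 ⇒ q(3) = (1-q)(1) ⇒ q = 1/4
P2 indiff ⇒ p·5+(1-p)·4 = p·8+(1-p)·0 ⇒ p(-3) = (1-p)(-4) ⇒ p = 4/7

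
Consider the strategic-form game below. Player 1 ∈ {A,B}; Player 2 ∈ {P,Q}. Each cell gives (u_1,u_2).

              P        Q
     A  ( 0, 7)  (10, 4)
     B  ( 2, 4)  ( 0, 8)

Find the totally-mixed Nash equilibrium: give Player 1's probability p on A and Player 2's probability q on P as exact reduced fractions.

P1 indiff ⇒ q·0+(1-q)·10 = q·2+(1-q)·0 ⇒ q(-2) = (1-q)(-10) ⇒ q = 5/6
P2 indiff ⇒ p·7+(1-p)·4 = p·4+(1-p)·8 ⇒ p(3) = (1-p)(4) ⇒ p = 4/7

p=4/7, q=5/6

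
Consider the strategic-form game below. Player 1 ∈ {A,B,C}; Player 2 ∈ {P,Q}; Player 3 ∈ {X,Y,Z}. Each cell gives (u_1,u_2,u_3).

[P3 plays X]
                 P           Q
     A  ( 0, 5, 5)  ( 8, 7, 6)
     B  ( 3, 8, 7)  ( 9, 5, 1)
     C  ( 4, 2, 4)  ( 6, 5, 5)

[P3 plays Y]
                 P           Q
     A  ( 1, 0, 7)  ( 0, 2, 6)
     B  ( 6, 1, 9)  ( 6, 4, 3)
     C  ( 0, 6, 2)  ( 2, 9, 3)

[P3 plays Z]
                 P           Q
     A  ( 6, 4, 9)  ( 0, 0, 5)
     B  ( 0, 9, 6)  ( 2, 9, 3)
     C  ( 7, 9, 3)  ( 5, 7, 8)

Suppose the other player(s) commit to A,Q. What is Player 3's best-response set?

u_3(X vs A,Q) = 6
u_3(Y vs A,Q) = 6
u_3(Z vs A,Q) = 5
max payoff 6 at {X,Y}

P3 best: {X,Y}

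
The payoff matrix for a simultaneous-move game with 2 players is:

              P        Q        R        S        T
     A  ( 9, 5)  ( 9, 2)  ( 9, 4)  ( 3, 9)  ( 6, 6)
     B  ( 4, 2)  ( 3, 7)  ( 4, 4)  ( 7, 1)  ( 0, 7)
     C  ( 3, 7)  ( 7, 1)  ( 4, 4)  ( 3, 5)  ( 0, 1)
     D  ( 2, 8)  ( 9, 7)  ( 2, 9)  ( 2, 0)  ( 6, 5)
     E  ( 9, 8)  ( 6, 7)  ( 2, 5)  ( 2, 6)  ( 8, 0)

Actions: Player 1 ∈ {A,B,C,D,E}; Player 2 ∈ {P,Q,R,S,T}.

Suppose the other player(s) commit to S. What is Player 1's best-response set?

BR_1 = {B}

u_1(A vs S) = 3
u_1(B vs S) = 7
u_1(C vs S) = 3
u_1(D vs S) = 2
u_1(E vs S) = 2
max payoff 7 at {B}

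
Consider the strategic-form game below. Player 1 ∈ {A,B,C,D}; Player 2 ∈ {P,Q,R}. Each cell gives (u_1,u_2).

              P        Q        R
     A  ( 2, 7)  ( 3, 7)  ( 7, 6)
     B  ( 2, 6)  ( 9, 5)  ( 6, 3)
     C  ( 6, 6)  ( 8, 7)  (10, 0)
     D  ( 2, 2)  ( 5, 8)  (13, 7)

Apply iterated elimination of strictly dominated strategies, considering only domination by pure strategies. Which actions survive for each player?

P1 drop A (C beats it: P:6>2 Q:8>3 R:10>7)
P2 drop R (Q beats it: B:5>3 C:7>0 D:8>7)
P1 drop D (C beats it: P:6>2 Q:8>5)
P1→{B,C} P2→{P,Q}

IESDS → P1:{B,C} P2:{P,Q}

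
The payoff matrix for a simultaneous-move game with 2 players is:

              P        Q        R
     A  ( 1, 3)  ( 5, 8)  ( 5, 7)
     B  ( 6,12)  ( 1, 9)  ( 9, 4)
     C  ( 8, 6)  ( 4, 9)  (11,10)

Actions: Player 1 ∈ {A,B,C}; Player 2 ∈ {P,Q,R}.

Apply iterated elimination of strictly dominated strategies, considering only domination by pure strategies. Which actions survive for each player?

P1 drop B (C beats it: P:8>6 Q:4>1 R:11>9)
P2 drop P (Q beats it: A:8>3 C:9>6)
P1→{A,C} P2→{Q,R}

IESDS → P1:{A,C} P2:{Q,R}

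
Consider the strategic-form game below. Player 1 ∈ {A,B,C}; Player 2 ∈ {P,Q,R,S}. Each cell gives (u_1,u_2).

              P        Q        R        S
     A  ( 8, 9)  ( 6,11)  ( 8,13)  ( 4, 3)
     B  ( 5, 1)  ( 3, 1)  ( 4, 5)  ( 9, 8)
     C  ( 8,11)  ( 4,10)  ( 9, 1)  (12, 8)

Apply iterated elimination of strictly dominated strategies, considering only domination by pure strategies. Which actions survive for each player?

P1 drop B (C beats it: P:8>5 Q:4>3 R:9>4 S:12>9)
P2 drop S (P beats it: A:9>3 C:11>8)
P1→{A,C} P2→{P,Q,R}

Remaining: P1:{A,C} P2:{P,Q,R}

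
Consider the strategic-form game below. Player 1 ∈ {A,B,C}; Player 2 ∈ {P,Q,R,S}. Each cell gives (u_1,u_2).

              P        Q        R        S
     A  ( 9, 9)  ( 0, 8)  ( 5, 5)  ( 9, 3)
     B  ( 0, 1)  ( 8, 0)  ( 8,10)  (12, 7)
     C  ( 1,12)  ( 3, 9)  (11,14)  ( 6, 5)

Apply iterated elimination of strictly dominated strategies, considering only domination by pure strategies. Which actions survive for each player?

P2 drop Q (P beats it: A:9>8 B:1>0 C:12>9)
P2 drop S (R beats it: A:5>3 B:10>7 C:14>5)
P1 drop B (C beats it: P:1>0 R:11>8)
P1→{A,C} P2→{P,R}

Remaining: P1:{A,C} P2:{P,R}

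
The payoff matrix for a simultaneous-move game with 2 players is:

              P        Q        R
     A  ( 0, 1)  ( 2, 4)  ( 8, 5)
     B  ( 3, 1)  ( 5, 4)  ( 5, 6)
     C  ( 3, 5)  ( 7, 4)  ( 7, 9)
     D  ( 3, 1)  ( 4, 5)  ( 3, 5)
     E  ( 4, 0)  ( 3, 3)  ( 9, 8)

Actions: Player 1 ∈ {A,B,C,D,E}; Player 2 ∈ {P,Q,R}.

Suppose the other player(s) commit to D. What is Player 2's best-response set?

u_2(P vs D) = 1
u_2(Q vs D) = 5
u_2(R vs D) = 5
max payoff 5 at {Q,R}

BR_2 = {Q,R}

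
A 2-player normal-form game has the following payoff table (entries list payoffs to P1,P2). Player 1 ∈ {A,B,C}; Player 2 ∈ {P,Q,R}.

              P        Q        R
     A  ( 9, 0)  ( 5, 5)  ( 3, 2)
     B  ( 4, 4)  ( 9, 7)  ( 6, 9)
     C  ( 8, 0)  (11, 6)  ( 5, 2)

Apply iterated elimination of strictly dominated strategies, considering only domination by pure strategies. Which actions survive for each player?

IESDS → P1:{B,C} P2:{Q,R}

P2 drop P (Q beats it: A:5>0 B:7>4 C:6>0)
P1 drop A (B beats it: Q:9>5 R:6>3)
P1→{B,C} P2→{Q,R}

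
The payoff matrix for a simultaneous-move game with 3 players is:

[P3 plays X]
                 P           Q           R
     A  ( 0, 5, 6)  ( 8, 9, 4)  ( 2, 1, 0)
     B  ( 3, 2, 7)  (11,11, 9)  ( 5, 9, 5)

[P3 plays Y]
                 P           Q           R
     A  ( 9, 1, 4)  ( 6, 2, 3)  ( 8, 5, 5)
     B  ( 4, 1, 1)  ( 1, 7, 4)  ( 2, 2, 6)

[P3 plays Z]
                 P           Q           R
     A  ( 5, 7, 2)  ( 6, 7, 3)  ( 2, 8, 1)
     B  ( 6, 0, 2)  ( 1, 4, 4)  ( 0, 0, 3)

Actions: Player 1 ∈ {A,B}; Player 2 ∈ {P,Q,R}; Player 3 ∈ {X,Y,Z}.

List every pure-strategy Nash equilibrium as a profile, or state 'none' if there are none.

Nash profiles: (A,R,Y), (B,Q,X)

(A,P,X): not NE [P1→B gives 3>0; P2→Q gives 9>5]
(A,P,Y): not NE [P2→R gives 5>1; P3→X gives 6>4]
(A,P,Z): not NE [P1→B gives 6>5; P2→R gives 8>7; P3→X gives 6>2]
(A,Q,X): not NE [P1→B gives 11>8]
(A,Q,Y): not NE [P2→R gives 5>2; P3→X gives 4>3]
(A,Q,Z): not NE [P2→R gives 8>7; P3→X gives 4>3]
(A,R,X): not NE [P1→B gives 5>2; P2→Q gives 9>1; P3→Y gives 5>0]
(A,R,Y): NE
(A,R,Z): not NE [P3→Y gives 5>1]
(B,P,X): not NE [P2→Q gives 11>2]
(B,P,Y): not NE [P1→A gives 9>4; P2→Q gives 7>1; P3→X gives 7>1]
(B,P,Z): not NE [P2→Q gives 4>0; P3→X gives 7>2]
(B,Q,X): NE
(B,Q,Y): not NE [P1→A gives 6>1; P3→X gives 9>4]
(B,Q,Z): not NE [P1→A gives 6>1; P3→X gives 9>4]
(B,R,X): not NE [P2→Q gives 11>9; P3→Y gives 6>5]
(B,R,Y): not NE [P1→A gives 8>2; P2→Q gives 7>2]
(B,R,Z): not NE [P1→A gives 2>0; P2→Q gives 4>0; P3→Y gives 6>3]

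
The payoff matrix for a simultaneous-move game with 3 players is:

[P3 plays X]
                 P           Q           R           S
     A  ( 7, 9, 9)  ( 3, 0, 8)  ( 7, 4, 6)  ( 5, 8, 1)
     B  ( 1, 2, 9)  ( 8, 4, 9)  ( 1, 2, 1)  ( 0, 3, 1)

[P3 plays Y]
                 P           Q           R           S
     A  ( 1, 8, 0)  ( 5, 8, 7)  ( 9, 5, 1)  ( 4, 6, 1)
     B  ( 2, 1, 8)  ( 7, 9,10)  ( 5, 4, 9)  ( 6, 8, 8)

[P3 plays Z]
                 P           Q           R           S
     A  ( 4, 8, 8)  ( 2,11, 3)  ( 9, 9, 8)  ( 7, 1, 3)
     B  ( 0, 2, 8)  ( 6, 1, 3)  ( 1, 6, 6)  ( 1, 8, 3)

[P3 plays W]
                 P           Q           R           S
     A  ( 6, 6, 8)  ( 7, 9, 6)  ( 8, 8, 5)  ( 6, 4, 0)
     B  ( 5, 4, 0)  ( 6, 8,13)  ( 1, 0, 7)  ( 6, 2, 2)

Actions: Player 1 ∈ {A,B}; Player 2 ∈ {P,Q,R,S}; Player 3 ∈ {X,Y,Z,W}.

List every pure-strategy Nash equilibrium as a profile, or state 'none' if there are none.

(A,P,X): NE
(A,P,Y): not NE [P1→B gives 2>1; P3→X gives 9>0]
(A,P,Z): not NE [P2→Q gives 11>8; P3→X gives 9>8]
(A,P,W): not NE [P2→Q gives 9>6; P3→X gives 9>8]
(A,Q,X): not NE [P1→B gives 8>3; P2→P gives 9>0]
(A,Q,Y): not NE [P1→B gives 7>5; P3→X gives 8>7]
(A,Q,Z): not NE [P1→B gives 6>2; P3→X gives 8>3]
(A,Q,W): not NE [P3→X gives 8>6]
(A,R,X): not NE [P2→P gives 9>4; P3→Z gives 8>6]
(A,R,Y): not NE [P2→Q gives 8>5; P3→Z gives 8>1]
(A,R,Z): not NE [P2→Q gives 11>9]
(A,R,W): not NE [P2→Q gives 9>8; P3→Z gives 8>5]
(A,S,X): not NE [P2→P gives 9>8; P3→Z gives 3>1]
(A,S,Y): not NE [P1→B gives 6>4; P2→Q gives 8>6; P3→Z gives 3>1]
(A,S,Z): not NE [P2→Q gives 11>1]
(A,S,W): not NE [P2→Q gives 9>4; P3→Z gives 3>0]
(B,P,X): not NE [P1→A gives 7>1; P2→Q gives 4>2]
(B,P,Y): not NE [P2→Q gives 9>1; P3→X gives 9>8]
(B,P,Z): not NE [P1→A gives 4>0; P2→S gives 8>2; P3→X gives 9>8]
(B,P,W): not NE [P1→A gives 6>5; P2→Q gives 8>4; P3→X gives 9>0]
(B,Q,X): not NE [P3→W gives 13>9]
(B,Q,Y): not NE [P3→W gives 13>10]
(B,Q,Z): not NE [P2→S gives 8>1; P3→W gives 13>3]
(B,Q,W): not NE [P1→A gives 7>6]
(B,R,X): not NE [P1→A gives 7>1; P2→Q gives 4>2; P3→Y gives 9>1]
(B,R,Y): not NE [P1→A gives 9>5; P2→Q gives 9>4]
(B,R,Z): not NE [P1→A gives 9>1; P2→S gives 8>6; P3→Y gives 9>6]
(B,R,W): not NE [P1→A gives 8>1; P2→Q gives 8>0; P3→Y gives 9>7]
(B,S,X): not NE [P1→A gives 5>0; P2→Q gives 4>3; P3→Y gives 8>1]
(B,S,Y): not NE [P2→Q gives 9>8]
(B,S,Z): not NE [P1→A gives 7>1; P3→Y gives 8>3]
(B,S,W): not NE [P2→Q gives 8>2; P3→Y gives 8>2]

PSNE = {(A,P,X)}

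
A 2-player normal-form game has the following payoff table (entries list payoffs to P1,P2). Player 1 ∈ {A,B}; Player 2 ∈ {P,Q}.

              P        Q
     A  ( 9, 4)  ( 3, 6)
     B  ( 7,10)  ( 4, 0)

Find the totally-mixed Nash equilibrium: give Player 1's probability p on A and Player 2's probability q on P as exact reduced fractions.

P1 indiff ⇒ q·9+(1-q)·3 = q·7+(1-q)·4 ⇒ q(2) = (1-q)(1) ⇒ q = 1/3
P2 indiff ⇒ p·4+(1-p)·10 = p·6+(1-p)·0 ⇒ p(-2) = (1-p)(-10) ⇒ p = 5/6

P1 mixes 5/6 on A; P2 mixes 1/3 on P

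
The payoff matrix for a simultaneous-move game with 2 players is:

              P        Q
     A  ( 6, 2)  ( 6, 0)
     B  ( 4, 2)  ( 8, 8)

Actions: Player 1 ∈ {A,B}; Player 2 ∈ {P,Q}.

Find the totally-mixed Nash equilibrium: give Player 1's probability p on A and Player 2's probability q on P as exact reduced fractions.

p=3/4, q=1/2

P1 indiff ⇒ q·6+(1-q)·6 = q·4+(1-q)·8 ⇒ q(2) = (1-q)(2) ⇒ q = 1/2
P2 indiff ⇒ p·2+(1-p)·2 = p·0+(1-p)·8 ⇒ p(2) = (1-p)(6) ⇒ p = 3/4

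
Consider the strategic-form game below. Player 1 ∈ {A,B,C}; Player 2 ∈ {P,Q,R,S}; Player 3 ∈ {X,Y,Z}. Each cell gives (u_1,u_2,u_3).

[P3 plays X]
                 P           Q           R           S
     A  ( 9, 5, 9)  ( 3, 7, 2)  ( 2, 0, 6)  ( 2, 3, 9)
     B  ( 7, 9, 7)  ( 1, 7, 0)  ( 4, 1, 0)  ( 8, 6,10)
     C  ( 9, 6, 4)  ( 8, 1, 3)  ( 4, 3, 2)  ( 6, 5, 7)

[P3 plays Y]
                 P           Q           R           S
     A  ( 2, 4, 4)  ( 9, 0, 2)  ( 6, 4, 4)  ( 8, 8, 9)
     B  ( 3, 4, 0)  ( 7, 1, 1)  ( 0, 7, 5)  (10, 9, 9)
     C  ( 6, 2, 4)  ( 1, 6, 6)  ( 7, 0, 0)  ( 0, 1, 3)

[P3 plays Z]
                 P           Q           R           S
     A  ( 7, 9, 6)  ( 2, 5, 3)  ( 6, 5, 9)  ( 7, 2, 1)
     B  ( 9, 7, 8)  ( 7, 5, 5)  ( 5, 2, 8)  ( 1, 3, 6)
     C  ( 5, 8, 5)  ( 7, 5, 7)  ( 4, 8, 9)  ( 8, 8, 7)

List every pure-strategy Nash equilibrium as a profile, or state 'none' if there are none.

(A,P,X): not NE [P2→Q gives 7>5]
(A,P,Y): not NE [P1→C gives 6>2; P2→S gives 8>4; P3→X gives 9>4]
(A,P,Z): not NE [P1→B gives 9>7; P3→X gives 9>6]
(A,Q,X): not NE [P1→C gives 8>3; P3→Z gives 3>2]
(A,Q,Y): not NE [P2→S gives 8>0; P3→Z gives 3>2]
(A,Q,Z): not NE [P1→C gives 7>2; P2→P gives 9>5]
(A,R,X): not NE [P1→C gives 4>2; P2→Q gives 7>0; P3→Z gives 9>6]
(A,R,Y): not NE [P1→C gives 7>6; P2→S gives 8>4; P3→Z gives 9>4]
(A,R,Z): not NE [P2→P gives 9>5]
(A,S,X): not NE [P1→B gives 8>2; P2→Q gives 7>3]
(A,S,Y): not NE [P1→B gives 10>8]
(A,S,Z): not NE [P1→C gives 8>7; P2→P gives 9>2; P3→Y gives 9>1]
(B,P,X): not NE [P1→C gives 9>7; P3→Z gives 8>7]
(B,P,Y): not NE [P1→C gives 6>3; P2→S gives 9>4; P3→Z gives 8>0]
(B,P,Z): NE
(B,Q,X): not NE [P1→C gives 8>1; P2→P gives 9>7; P3→Z gives 5>0]
(B,Q,Y): not NE [P1→A gives 9>7; P2→S gives 9>1; P3→Z gives 5>1]
(B,Q,Z): not NE [P2→P gives 7>5]
(B,R,X): not NE [P2→P gives 9>1; P3→Z gives 8>0]
(B,R,Y): not NE [P1→C gives 7>0; P2→S gives 9>7; P3→Z gives 8>5]
(B,R,Z): not NE [P1→A gives 6>5; P2→P gives 7>2]
(B,S,X): not NE [P2→P gives 9>6]
(B,S,Y): not NE [P3→X gives 10>9]
(B,S,Z): not NE [P1→C gives 8>1; P2→P gives 7>3; P3→X gives 10>6]
(C,P,X): not NE [P3→Z gives 5>4]
(C,P,Y): not NE [P2→Q gives 6>2; P3→Z gives 5>4]
(C,P,Z): not NE [P1→B gives 9>5]
(C,Q,X): not NE [P2→P gives 6>1; P3→Z gives 7>3]
(C,Q,Y): not NE [P1→A gives 9>1; P3→Z gives 7>6]
(C,Q,Z): not NE [P2→S gives 8>5]
(C,R,X): not NE [P2→P gives 6>3; P3→Z gives 9>2]
(C,R,Y): not NE [P2→Q gives 6>0; P3→Z gives 9>0]
(C,R,Z): not NE [P1→A gives 6>4]
(C,S,X): not NE [P1→B gives 8>6; P2→P gives 6>5]
(C,S,Y): not NE [P1→B gives 10>0; P2→Q gives 6>1; P3→Z gives 7>3]
(C,S,Z): NE

Nash profiles: (B,P,Z), (C,S,Z)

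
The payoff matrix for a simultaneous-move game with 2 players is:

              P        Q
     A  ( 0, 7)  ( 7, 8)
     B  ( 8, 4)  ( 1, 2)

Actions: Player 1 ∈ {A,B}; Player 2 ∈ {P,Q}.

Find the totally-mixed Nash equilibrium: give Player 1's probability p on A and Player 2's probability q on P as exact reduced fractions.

P1 indiff ⇒ q·0+(1-q)·7 = q·8+(1-q)·1 ⇒ q(-8) = (1-q)(-6) ⇒ q = 3/7
P2 indiff ⇒ p·7+(1-p)·4 = p·8+(1-p)·2 ⇒ p(-1) = (1-p)(-2) ⇒ p = 2/3

(p,q) = (2/3, 3/7)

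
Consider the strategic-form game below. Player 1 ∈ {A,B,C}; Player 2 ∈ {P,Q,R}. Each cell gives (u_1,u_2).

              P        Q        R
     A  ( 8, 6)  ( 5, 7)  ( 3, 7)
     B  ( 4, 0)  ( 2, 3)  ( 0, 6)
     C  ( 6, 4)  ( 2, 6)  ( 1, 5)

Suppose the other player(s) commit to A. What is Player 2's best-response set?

u_2(P vs A) = 6
u_2(Q vs A) = 7
u_2(R vs A) = 7
max payoff 7 at {Q,R}

argmax u_2 = {Q,R}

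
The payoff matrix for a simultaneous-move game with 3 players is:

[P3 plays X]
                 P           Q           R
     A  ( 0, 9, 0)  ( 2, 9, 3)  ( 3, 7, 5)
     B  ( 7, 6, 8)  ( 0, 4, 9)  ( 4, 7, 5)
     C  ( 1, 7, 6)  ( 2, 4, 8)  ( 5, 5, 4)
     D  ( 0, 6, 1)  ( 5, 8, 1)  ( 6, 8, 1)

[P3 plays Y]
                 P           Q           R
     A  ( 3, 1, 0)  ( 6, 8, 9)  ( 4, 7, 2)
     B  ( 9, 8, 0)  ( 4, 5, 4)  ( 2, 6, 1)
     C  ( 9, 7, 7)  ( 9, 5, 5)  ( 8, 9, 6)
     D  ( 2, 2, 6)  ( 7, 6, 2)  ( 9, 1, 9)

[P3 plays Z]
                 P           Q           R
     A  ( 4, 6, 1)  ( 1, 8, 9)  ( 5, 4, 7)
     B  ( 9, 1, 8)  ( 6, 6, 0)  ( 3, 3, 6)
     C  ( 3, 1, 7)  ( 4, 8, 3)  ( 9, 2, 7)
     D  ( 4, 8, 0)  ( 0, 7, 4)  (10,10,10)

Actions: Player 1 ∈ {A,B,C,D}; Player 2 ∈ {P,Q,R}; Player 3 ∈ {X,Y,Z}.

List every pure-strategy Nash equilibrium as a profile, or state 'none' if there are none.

(A,P,X): not NE [P1→B gives 7>0; P3→Z gives 1>0]
(A,P,Y): not NE [P1→C gives 9>3; P2→Q gives 8>1; P3→Z gives 1>0]
(A,P,Z): not NE [P1→B gives 9>4; P2→Q gives 8>6]
(A,Q,X): not NE [P1→D gives 5>2; P3→Z gives 9>3]
(A,Q,Y): not NE [P1→C gives 9>6]
(A,Q,Z): not NE [P1→B gives 6>1]
(A,R,X): not NE [P1→D gives 6>3; P2→Q gives 9>7; P3→Z gives 7>5]
(A,R,Y): not NE [P1→D gives 9>4; P2→Q gives 8>7; P3→Z gives 7>2]
(A,R,Z): not NE [P1→D gives 10>5; P2→Q gives 8>4]
(B,P,X): not NE [P2→R gives 7>6]
(B,P,Y): not NE [P3→Z gives 8>0]
(B,P,Z): not NE [P2→Q gives 6>1]
(B,Q,X): not NE [P1→D gives 5>0; P2→R gives 7>4]
(B,Q,Y): not NE [P1→C gives 9>4; P2→P gives 8>5; P3→X gives 9>4]
(B,Q,Z): not NE [P3→X gives 9>0]
(B,R,X): not NE [P1→D gives 6>4; P3→Z gives 6>5]
(B,R,Y): not NE [P1→D gives 9>2; P2→P gives 8>6; P3→Z gives 6>1]
(B,R,Z): not NE [P1→D gives 10>3; P2→Q gives 6>3]
(C,P,X): not NE [P1→B gives 7>1; P3→Z gives 7>6]
(C,P,Y): not NE [P2→R gives 9>7]
(C,P,Z): not NE [P1→B gives 9>3; P2→Q gives 8>1]
(C,Q,X): not NE [P1→D gives 5>2; P2→P gives 7>4]
(C,Q,Y): not NE [P2→R gives 9>5; P3→X gives 8>5]
(C,Q,Z): not NE [P1→B gives 6>4; P3→X gives 8>3]
(C,R,X): not NE [P1→D gives 6>5; P2→P gives 7>5; P3→Z gives 7>4]
(C,R,Y): not NE [P1→D gives 9>8; P3→Z gives 7>6]
(C,R,Z): not NE [P1→D gives 10>9; P2→Q gives 8>2]
(D,P,X): not NE [P1→B gives 7>0; P2→R gives 8>6; P3→Y gives 6>1]
(D,P,Y): not NE [P1→C gives 9>2; P2→Q gives 6>2]
(D,P,Z): not NE [P1→B gives 9>4; P2→R gives 10>8; P3→Y gives 6>0]
(D,Q,X): not NE [P3→Z gives 4>1]
(D,Q,Y): not NE [P1→C gives 9>7; P3→Z gives 4>2]
(D,Q,Z): not NE [P1→B gives 6>0; P2→R gives 10>7]
(D,R,X): not NE [P3→Z gives 10>1]
(D,R,Y): not NE [P2→Q gives 6>1; P3→Z gives 10>9]
(D,R,Z): NE

Nash profiles: (D,R,Z)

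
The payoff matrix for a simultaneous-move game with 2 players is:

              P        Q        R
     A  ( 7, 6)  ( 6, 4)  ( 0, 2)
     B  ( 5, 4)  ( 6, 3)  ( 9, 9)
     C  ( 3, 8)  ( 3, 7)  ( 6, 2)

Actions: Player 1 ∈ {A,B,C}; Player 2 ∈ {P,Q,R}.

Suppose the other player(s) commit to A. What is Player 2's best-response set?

BR_2 = {P}

u_2(P vs A) = 6
u_2(Q vs A) = 4
u_2(R vs A) = 2
max payoff 6 at {P}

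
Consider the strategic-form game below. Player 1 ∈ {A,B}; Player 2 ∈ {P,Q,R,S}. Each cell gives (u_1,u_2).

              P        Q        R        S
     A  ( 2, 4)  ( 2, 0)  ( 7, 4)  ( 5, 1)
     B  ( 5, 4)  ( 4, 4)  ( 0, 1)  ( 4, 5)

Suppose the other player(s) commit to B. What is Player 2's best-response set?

P2 best: {S}

u_2(P vs B) = 4
u_2(Q vs B) = 4
u_2(R vs B) = 1
u_2(S vs B) = 5
max payoff 5 at {S}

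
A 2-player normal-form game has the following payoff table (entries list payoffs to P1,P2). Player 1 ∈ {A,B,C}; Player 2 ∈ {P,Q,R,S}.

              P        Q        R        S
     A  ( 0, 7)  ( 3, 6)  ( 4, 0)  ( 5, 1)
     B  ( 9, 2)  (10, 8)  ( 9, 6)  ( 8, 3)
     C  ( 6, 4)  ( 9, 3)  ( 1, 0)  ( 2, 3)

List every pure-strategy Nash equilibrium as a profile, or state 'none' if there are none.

(A,P): not NE [P1→B gives 9>0]
(A,Q): not NE [P1→B gives 10>3; P2→P gives 7>6]
(A,R): not NE [P1→B gives 9>4; P2→P gives 7>0]
(A,S): not NE [P1→B gives 8>5; P2→P gives 7>1]
(B,P): not NE [P2→Q gives 8>2]
(B,Q): NE
(B,R): not NE [P2→Q gives 8>6]
(B,S): not NE [P2→Q gives 8>3]
(C,P): not NE [P1→B gives 9>6]
(C,Q): not NE [P1→B gives 10>9; P2→P gives 4>3]
(C,R): not NE [P1→B gives 9>1; P2→P gives 4>0]
(C,S): not NE [P1→B gives 8>2; P2→P gives 4>3]

NE set: (B,Q)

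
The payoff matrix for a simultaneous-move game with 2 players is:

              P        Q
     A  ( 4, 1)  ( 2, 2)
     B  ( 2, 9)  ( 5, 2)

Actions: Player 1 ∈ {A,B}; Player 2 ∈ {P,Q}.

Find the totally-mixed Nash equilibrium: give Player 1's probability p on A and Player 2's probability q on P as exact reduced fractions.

P1 indiff ⇒ q·4+(1-q)·2 = q·2+(1-q)·5 ⇒ q(2) = (1-q)(3) ⇒ q = 3/5
P2 indiff ⇒ p·1+(1-p)·9 = p·2+(1-p)·2 ⇒ p(-1) = (1-p)(-7) ⇒ p = 7/8

(p,q) = (7/8, 3/5)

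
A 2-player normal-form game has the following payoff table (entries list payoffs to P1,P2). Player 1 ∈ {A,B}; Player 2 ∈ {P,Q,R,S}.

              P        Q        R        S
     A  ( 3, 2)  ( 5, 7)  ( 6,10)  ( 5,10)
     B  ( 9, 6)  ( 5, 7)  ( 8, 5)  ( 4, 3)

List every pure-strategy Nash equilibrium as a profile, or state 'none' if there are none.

Nash profiles: (A,S), (B,Q)

(A,P): not NE [P1→B gives 9>3; P2→S gives 10>2]
(A,Q): not NE [P2→S gives 10>7]
(A,R): not NE [P1→B gives 8>6]
(A,S): NE
(B,P): not NE [P2→Q gives 7>6]
(B,Q): NE
(B,R): not NE [P2→Q gives 7>5]
(B,S): not NE [P1→A gives 5>4; P2→Q gives 7>3]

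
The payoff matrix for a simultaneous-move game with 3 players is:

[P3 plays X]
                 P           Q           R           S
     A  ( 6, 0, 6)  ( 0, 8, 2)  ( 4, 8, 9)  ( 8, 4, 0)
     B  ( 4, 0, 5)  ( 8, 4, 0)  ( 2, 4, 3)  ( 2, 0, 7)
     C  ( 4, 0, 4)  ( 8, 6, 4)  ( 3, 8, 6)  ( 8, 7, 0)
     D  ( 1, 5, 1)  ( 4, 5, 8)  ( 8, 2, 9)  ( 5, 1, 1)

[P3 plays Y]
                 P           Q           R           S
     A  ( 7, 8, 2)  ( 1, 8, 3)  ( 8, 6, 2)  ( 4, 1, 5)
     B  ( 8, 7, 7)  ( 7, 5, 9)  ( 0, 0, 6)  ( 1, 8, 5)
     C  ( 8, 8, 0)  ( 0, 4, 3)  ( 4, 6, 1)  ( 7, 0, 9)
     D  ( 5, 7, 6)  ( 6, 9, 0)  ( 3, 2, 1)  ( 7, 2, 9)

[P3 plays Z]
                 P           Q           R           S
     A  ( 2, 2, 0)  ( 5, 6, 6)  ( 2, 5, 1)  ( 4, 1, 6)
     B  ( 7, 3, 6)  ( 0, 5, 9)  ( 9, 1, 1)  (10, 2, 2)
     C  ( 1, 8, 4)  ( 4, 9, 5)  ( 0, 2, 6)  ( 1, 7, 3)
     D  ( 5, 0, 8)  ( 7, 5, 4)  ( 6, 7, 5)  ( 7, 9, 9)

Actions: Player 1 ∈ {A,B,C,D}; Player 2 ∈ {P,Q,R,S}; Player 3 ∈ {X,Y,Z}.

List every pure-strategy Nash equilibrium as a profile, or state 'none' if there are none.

PSNE: ∅

(A,P,X): not NE [P2→R gives 8>0]
(A,P,Y): not NE [P1→C gives 8>7; P3→X gives 6>2]
(A,P,Z): not NE [P1→B gives 7>2; P2→Q gives 6>2; P3→X gives 6>0]
(A,Q,X): not NE [P1→C gives 8>0; P3→Z gives 6>2]
(A,Q,Y): not NE [P1→B gives 7>1; P3→Z gives 6>3]
(A,Q,Z): not NE [P1→D gives 7>5]
(A,R,X): not NE [P1→D gives 8>4]
(A,R,Y): not NE [P2→Q gives 8>6; P3→X gives 9>2]
(A,R,Z): not NE [P1→B gives 9>2; P2→Q gives 6>5; P3→X gives 9>1]
(A,S,X): not NE [P2→R gives 8>4; P3→Z gives 6>0]
(A,S,Y): not NE [P1→D gives 7>4; P2→Q gives 8>1; P3→Z gives 6>5]
(A,S,Z): not NE [P1→B gives 10>4; P2→Q gives 6>1]
(B,P,X): not NE [P1→A gives 6>4; P2→R gives 4>0; P3→Y gives 7>5]
(B,P,Y): not NE [P2→S gives 8>7]
(B,P,Z): not NE [P2→Q gives 5>3; P3→Y gives 7>6]
(B,Q,X): not NE [P3→Z gives 9>0]
(B,Q,Y): not NE [P2→S gives 8>5]
(B,Q,Z): not NE [P1→D gives 7>0]
(B,R,X): not NE [P1→D gives 8>2; P3→Y gives 6>3]
(B,R,Y): not NE [P1→A gives 8>0; P2→S gives 8>0]
(B,R,Z): not NE [P2→Q gives 5>1; P3→Y gives 6>1]
(B,S,X): not NE [P1→C gives 8>2; P2→R gives 4>0]
(B,S,Y): not NE [P1→D gives 7>1; P3→X gives 7>5]
(B,S,Z): not NE [P2→Q gives 5>2; P3→X gives 7>2]
(C,P,X): not NE [P1→A gives 6>4; P2→R gives 8>0]
(C,P,Y): not NE [P3→Z gives 4>0]
(C,P,Z): not NE [P1→B gives 7>1; P2→Q gives 9>8]
(C,Q,X): not NE [P2→R gives 8>6; P3→Z gives 5>4]
(C,Q,Y): not NE [P1→B gives 7>0; P2→P gives 8>4; P3→Z gives 5>3]
(C,Q,Z): not NE [P1→D gives 7>4]
(C,R,X): not NE [P1→D gives 8>3]
(C,R,Y): not NE [P1→A gives 8>4; P2→P gives 8>6; P3→Z gives 6>1]
(C,R,Z): not NE [P1→B gives 9>0; P2→Q gives 9>2]
(C,S,X): not NE [P2→R gives 8>7; P3→Y gives 9>0]
(C,S,Y): not NE [P2→P gives 8>0]
(C,S,Z): not NE [P1→B gives 10>1; P2→Q gives 9>7; P3→Y gives 9>3]
(D,P,X): not NE [P1→A gives 6>1; P3→Z gives 8>1]
(D,P,Y): not NE [P1→C gives 8>5; P2→Q gives 9>7; P3→Z gives 8>6]
(D,P,Z): not NE [P1→B gives 7>5; P2→S gives 9>0]
(D,Q,X): not NE [P1→C gives 8>4]
(D,Q,Y): not NE [P1→B gives 7>6; P3→X gives 8>0]
(D,Q,Z): not NE [P2→S gives 9>5; P3→X gives 8>4]
(D,R,X): not NE [P2→Q gives 5>2]
(D,R,Y): not NE [P1→A gives 8>3; P2→Q gives 9>2; P3→X gives 9>1]
(D,R,Z): not NE [P1→B gives 9>6; P2→S gives 9>7; P3→X gives 9>5]
(D,S,X): not NE [P1→C gives 8>5; P2→Q gives 5>1; P3→Z gives 9>1]
(D,S,Y): not NE [P2→Q gives 9>2]
(D,S,Z): not NE [P1→B gives 10>7]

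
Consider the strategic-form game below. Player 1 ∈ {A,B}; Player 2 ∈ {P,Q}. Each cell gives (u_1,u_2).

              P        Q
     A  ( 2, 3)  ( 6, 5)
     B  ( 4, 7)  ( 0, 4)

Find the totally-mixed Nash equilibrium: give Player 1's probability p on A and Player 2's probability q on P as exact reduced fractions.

P1 indiff ⇒ q·2+(1-q)·6 = q·4+(1-q)·0 ⇒ q(-2) = (1-q)(-6) ⇒ q = 3/4
P2 indiff ⇒ p·3+(1-p)·7 = p·5+(1-p)·4 ⇒ p(-2) = (1-p)(-3) ⇒ p = 3/5

P1 mixes 3/5 on A; P2 mixes 3/4 on P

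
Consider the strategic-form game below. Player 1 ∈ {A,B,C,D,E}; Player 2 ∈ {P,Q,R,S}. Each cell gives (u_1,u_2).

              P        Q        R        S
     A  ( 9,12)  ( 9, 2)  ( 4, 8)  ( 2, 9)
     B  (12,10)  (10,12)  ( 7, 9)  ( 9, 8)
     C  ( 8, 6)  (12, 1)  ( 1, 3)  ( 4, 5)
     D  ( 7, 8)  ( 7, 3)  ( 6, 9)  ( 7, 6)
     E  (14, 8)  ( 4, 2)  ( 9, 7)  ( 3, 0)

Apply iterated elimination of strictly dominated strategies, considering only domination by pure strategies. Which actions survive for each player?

P1 drop A (B beats it: P:12>9 Q:10>9 R:7>4 S:9>2)
P1 drop D (B beats it: P:12>7 Q:10>7 R:7>6 S:9>7)
P2 drop R (P beats it: B:10>9 C:6>3 E:8>7)
P2 drop S (P beats it: B:10>8 C:6>5 E:8>0)
P1→{B,C,E} P2→{P,Q}

Survivors P1:{B,C,E} P2:{P,Q}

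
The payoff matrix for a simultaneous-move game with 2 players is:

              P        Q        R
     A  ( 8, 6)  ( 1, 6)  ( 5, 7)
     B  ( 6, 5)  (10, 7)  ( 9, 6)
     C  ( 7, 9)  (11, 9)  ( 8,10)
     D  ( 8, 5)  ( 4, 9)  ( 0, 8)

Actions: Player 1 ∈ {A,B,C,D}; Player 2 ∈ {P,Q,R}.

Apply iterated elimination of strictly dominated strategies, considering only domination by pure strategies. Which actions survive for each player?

P2 drop P (R beats it: A:7>6 B:6>5 C:10>9 D:8>5)
P1 drop A (B beats it: Q:10>1 R:9>5)
P1 drop D (B beats it: Q:10>4 R:9>0)
P1→{B,C} P2→{Q,R}

Remaining: P1:{B,C} P2:{Q,R}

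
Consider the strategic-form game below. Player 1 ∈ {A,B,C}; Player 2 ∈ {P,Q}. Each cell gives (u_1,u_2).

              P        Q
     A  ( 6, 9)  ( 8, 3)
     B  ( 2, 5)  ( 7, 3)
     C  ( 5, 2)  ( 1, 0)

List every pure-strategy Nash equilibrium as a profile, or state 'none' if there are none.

(A,P): NE
(A,Q): not NE [P2→P gives 9>3]
(B,P): not NE [P1→A gives 6>2]
(B,Q): not NE [P1→A gives 8>7; P2→P gives 5>3]
(C,P): not NE [P1→A gives 6>5]
(C,Q): not NE [P1→A gives 8>1; P2→P gives 2>0]

PSNE = {(A,P)}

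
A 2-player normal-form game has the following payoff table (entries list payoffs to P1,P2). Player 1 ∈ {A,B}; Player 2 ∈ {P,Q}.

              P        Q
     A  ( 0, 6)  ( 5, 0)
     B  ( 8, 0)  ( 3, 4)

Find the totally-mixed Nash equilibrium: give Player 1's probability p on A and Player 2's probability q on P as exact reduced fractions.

P1 indiff ⇒ q·0+(1-q)·5 = q·8+(1-q)·3 ⇒ q(-8) = (1-q)(-2) ⇒ q = 1/5
P2 indiff ⇒ p·6+(1-p)·0 = p·0+(1-p)·4 ⇒ p(6) = (1-p)(4) ⇒ p = 2/5

P1 mixes 2/5 on A; P2 mixes 1/5 on P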